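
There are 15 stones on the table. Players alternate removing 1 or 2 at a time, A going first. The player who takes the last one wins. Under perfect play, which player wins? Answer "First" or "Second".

Second

Positions where the player to move wins (W) vs loses (L):
i:   0  1  2  3  4  5  6  7  8  9 10 11 12 13 14 15
     L  W  W  L  W  W  L  W  W  L  W  W  L  W  W  L
Position 15 is L, so the second player wins.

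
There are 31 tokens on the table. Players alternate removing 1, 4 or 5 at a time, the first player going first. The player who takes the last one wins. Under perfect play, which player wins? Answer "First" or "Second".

i:   0  1  2  3  4  5  6  7  8  9 10 11 12 13 14 15 16 17 18 19 20 21 22 23 24 25 26 27 28 29 30 31
     L  W  L  W  W  W  W  W  L  W  L  W  W  W  W  W  L  W  L  W  W  W  W  W  L  W  L  W  W  W  W  W
Position 31 is W, so the first player wins.

First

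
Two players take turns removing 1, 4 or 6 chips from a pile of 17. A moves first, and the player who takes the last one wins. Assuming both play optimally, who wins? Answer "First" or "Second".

Second

W/L table (W = player to move can force a win):
i:   0  1  2  3  4  5  6  7  8  9 10 11 12 13 14 15 16 17
     L  W  L  W  W  L  W  L  W  W  L  W  L  W  W  L  W  L
Position 17 is L, so the second player wins.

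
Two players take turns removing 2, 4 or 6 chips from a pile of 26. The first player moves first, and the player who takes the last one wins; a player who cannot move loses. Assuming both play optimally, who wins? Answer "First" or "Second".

First

Mark each pile size as W (mover wins) or L (mover loses):
i:   0  1  2  3  4  5  6  7  8  9 10 11 12 13 14 15 16 17 18 19 20 21 22 23 24 25 26
     L  L  W  W  W  W  W  W  L  L  W  W  W  W  W  W  L  L  W  W  W  W  W  W  L  L  W
Position 26 is W, so the first player wins.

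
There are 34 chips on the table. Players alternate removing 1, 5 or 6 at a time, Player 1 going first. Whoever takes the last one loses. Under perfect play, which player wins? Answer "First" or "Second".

Second

W/L table (W = player to move can force a win):
i:   0  1  2  3  4  5  6  7  8  9 10 11 12 13 14 15 16 17 18 19 20 21 22 23 24 25 26 27 28 29 30 31 32 33 34
     W  L  W  L  W  L  W  W  W  W  W  W  L  W  L  W  L  W  W  W  W  W  W  L  W  L  W  L  W  W  W  W  W  W  L
Position 34 is L, so the second player wins.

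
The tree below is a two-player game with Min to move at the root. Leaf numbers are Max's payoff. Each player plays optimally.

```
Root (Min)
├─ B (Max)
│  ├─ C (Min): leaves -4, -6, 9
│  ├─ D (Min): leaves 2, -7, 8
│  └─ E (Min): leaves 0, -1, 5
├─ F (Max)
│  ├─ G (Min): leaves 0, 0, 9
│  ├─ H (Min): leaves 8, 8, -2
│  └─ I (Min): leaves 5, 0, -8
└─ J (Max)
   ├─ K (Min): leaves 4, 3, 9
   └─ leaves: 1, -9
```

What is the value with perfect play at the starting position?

C (Min): min(-4, -6, 9) = -6
D (Min): min(2, -7, 8) = -7
E (Min): min(0, -1, 5) = -1
B (Max): max(-6, -7, -1) = -1
G (Min): min(0, 0, 9) = 0
H (Min): min(8, 8, -2) = -2
I (Min): min(5, 0, -8) = -8
F (Max): max(0, -2, -8) = 0
K (Min): min(4, 3, 9) = 3
J (Max): max(3, 1, -9) = 3
Root (Min): min(-1, 0, 3) = -1

-1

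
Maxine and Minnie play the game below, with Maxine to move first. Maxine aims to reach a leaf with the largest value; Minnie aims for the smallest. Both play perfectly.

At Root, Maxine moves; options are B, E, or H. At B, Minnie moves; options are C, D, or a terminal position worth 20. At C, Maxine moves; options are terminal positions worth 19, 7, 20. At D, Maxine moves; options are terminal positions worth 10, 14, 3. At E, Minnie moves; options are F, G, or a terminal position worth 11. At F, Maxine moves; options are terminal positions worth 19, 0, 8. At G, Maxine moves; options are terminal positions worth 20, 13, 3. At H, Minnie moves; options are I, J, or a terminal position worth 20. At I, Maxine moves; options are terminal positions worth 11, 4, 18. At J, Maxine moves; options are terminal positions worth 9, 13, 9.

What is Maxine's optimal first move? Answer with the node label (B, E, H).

B

C (Maxine): max(19, 7, 20) = 20
D (Maxine): max(10, 14, 3) = 14
B (Minnie): min(20, 14, 20) = 14
F (Maxine): max(19, 0, 8) = 19
G (Maxine): max(20, 13, 3) = 20
E (Minnie): min(19, 20, 11) = 11
I (Maxine): max(11, 4, 18) = 18
J (Maxine): max(9, 13, 9) = 13
H (Minnie): min(18, 13, 20) = 13
Root (Maxine): max(14, 11, 13) = 14
Maxine picks the child with the highest value: B (value 14).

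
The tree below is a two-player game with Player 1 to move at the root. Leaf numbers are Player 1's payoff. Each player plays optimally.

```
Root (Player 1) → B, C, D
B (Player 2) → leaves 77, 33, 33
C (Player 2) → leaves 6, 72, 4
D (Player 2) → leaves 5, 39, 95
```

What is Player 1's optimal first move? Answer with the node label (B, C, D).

B (Player 2): min(77, 33, 33) = 33
C (Player 2): min(6, 72, 4) = 4
D (Player 2): min(5, 39, 95) = 5
Root (Player 1): max(33, 4, 5) = 33
Player 1 picks the child with the highest value: B (value 33).

B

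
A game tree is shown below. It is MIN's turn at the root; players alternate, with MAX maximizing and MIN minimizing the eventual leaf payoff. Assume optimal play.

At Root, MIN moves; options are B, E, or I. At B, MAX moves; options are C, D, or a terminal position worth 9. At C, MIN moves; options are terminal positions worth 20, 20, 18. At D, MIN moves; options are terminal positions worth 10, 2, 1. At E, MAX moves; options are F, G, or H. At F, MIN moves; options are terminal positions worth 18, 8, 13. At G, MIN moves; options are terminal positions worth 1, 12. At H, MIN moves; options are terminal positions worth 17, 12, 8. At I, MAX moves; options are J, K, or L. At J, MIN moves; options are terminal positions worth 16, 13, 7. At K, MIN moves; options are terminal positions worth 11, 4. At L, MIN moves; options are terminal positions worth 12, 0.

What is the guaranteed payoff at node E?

8

F: min(18, 8, 13) = 8
G: min(1, 12) = 1
H: min(17, 12, 8) = 8
E: max(8, 1, 8) = 8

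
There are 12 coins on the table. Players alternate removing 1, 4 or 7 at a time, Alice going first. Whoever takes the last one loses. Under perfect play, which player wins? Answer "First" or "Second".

Compute winning (W) and losing (L) positions by backward induction:
i:   0  1  2  3  4  5  6  7  8  9 10 11 12
     W  L  W  L  W  W  L  W  W  L  W  L  W
Position 12 is W, so the first player wins.

First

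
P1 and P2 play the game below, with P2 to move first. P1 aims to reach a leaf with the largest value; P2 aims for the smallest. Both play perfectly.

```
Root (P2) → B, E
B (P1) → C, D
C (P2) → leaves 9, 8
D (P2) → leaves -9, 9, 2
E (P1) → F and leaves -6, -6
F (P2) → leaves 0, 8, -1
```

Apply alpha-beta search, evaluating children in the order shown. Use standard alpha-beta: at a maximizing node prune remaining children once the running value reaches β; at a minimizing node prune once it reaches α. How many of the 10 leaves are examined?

8

C [α=-∞,β=+∞]: v=8
D [α=8,β=+∞]: v=-9 after child 1 ≤ α → α-cutoff, skip 2
B [α=-∞,β=+∞]: v=8
F [α=-∞,β=8]: v=-1
E [α=-∞,β=8]: v=-1
Root [α=-∞,β=+∞]: v=-1
Leaves evaluated: 8 of 10.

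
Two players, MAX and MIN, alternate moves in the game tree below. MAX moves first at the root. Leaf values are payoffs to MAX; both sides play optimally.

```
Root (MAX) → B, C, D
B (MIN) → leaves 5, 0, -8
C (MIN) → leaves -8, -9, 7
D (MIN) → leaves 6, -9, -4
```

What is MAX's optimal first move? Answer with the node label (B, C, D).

B (MIN): min(5, 0, -8) = -8
C (MIN): min(-8, -9, 7) = -9
D (MIN): min(6, -9, -4) = -9
Root (MAX): max(-8, -9, -9) = -8
MAX picks the child with the highest value: B (value -8).

B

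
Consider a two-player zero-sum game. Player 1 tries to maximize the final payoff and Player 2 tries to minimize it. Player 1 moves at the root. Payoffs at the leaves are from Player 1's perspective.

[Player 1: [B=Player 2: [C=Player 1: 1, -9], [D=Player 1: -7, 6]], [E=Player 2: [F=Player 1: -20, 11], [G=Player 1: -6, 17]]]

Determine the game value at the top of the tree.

11

C (Player 1): max(1, -9) = 1
D (Player 1): max(-7, 6) = 6
B (Player 2): min(1, 6) = 1
F (Player 1): max(-20, 11) = 11
G (Player 1): max(-6, 17) = 17
E (Player 2): min(11, 17) = 11
Root (Player 1): max(1, 11) = 11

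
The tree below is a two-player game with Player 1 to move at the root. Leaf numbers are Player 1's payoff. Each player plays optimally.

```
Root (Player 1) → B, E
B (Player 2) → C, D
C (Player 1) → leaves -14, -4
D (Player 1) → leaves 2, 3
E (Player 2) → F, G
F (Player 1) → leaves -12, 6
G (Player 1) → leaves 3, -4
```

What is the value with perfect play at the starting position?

3

C (Player 1): max(-14, -4) = -4
D (Player 1): max(2, 3) = 3
B (Player 2): min(-4, 3) = -4
F (Player 1): max(-12, 6) = 6
G (Player 1): max(3, -4) = 3
E (Player 2): min(6, 3) = 3
Root (Player 1): max(-4, 3) = 3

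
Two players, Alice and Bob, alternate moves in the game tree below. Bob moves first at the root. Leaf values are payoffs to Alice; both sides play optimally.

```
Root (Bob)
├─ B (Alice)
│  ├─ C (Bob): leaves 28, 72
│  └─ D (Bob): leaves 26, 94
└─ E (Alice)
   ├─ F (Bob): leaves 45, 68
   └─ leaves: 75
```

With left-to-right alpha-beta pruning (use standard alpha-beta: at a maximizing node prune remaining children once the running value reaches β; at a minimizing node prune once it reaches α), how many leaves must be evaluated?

5

C [α=-∞,β=+∞]: v=28
D [α=28,β=+∞]: v=26 after child 1 ≤ α → α-cutoff, skip 1
B [α=-∞,β=+∞]: v=28
F [α=-∞,β=28]: v=45
E [α=-∞,β=28]: v=45 after child 1 ≥ β → β-cutoff, skip 1
Root [α=-∞,β=+∞]: v=28
Leaves evaluated: 5 of 7.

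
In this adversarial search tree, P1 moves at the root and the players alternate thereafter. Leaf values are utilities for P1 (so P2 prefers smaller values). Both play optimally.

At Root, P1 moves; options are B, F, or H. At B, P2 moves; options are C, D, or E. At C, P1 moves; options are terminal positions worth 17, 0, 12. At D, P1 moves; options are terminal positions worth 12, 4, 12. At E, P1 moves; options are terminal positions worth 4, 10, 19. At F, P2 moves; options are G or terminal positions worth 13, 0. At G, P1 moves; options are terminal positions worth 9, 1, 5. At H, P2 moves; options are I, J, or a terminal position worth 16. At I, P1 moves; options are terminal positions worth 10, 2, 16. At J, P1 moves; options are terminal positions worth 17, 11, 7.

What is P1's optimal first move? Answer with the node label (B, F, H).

H

C (P1): max(17, 0, 12) = 17
D (P1): max(12, 4, 12) = 12
E (P1): max(4, 10, 19) = 19
B (P2): min(17, 12, 19) = 12
G (P1): max(9, 1, 5) = 9
F (P2): min(9, 13, 0) = 0
I (P1): max(10, 2, 16) = 16
J (P1): max(17, 11, 7) = 17
H (P2): min(16, 17, 16) = 16
Root (P1): max(12, 0, 16) = 16
P1 picks the child with the highest value: H (value 16).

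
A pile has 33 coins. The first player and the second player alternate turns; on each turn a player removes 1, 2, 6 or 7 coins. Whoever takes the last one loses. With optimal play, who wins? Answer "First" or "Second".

Positions where the player to move wins (W) vs loses (L):
i:   0  1  2  3  4  5  6  7  8  9 10 11 12 13 14 15 16 17 18 19 20 21 22 23 24 25 26 27 28 29 30 31 32 33
     W  L  W  W  L  W  W  W  W  L  W  W  L  W  W  W  W  L  W  W  L  W  W  W  W  L  W  W  L  W  W  W  W  L
Position 33 is L, so the second player wins.

Second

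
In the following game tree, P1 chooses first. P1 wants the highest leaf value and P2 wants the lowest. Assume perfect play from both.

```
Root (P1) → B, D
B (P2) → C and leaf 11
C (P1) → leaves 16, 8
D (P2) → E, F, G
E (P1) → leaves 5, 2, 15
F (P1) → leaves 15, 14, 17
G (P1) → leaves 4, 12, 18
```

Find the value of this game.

15

C (P1): max(16, 8) = 16
B (P2): min(16, 11) = 11
E (P1): max(5, 2, 15) = 15
F (P1): max(15, 14, 17) = 17
G (P1): max(4, 12, 18) = 18
D (P2): min(15, 17, 18) = 15
Root (P1): max(11, 15) = 15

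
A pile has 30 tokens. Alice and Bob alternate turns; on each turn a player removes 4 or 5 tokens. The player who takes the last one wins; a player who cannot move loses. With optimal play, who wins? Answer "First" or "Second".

Mark each pile size as W (mover wins) or L (mover loses):
i:   0  1  2  3  4  5  6  7  8  9 10 11 12 13 14 15 16 17 18 19 20 21 22 23 24 25 26 27 28 29 30
     L  L  L  L  W  W  W  W  W  L  L  L  L  W  W  W  W  W  L  L  L  L  W  W  W  W  W  L  L  L  L
Position 30 is L, so the second player wins.

Second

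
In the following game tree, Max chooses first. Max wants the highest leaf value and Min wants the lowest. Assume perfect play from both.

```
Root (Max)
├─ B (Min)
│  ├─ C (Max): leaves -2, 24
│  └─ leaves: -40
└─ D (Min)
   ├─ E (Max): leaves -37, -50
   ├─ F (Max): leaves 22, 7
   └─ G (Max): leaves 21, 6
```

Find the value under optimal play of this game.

C (Max): max(-2, 24) = 24
B (Min): min(24, -40) = -40
E (Max): max(-37, -50) = -37
F (Max): max(22, 7) = 22
G (Max): max(21, 6) = 21
D (Min): min(-37, 22, 21) = -37
Root (Max): max(-40, -37) = -37

-37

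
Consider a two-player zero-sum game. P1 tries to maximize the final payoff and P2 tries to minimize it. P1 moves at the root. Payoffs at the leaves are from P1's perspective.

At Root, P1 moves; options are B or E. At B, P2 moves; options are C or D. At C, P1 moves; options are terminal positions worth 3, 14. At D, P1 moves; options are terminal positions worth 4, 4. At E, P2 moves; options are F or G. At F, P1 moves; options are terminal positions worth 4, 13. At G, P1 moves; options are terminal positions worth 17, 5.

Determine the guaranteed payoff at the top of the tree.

13

C (P1): max(3, 14) = 14
D (P1): max(4, 4) = 4
B (P2): min(14, 4) = 4
F (P1): max(4, 13) = 13
G (P1): max(17, 5) = 17
E (P2): min(13, 17) = 13
Root (P1): max(4, 13) = 13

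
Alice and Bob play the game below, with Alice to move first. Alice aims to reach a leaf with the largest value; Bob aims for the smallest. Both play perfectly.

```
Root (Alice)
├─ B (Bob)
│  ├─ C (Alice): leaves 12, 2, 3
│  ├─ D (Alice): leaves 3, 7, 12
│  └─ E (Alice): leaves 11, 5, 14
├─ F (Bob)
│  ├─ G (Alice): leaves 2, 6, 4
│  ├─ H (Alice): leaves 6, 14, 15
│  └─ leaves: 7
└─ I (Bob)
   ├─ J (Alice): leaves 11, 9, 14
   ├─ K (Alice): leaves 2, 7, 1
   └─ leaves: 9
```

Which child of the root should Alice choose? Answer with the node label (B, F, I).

B

C (Alice): max(12, 2, 3) = 12
D (Alice): max(3, 7, 12) = 12
E (Alice): max(11, 5, 14) = 14
B (Bob): min(12, 12, 14) = 12
G (Alice): max(2, 6, 4) = 6
H (Alice): max(6, 14, 15) = 15
F (Bob): min(6, 15, 7) = 6
J (Alice): max(11, 9, 14) = 14
K (Alice): max(2, 7, 1) = 7
I (Bob): min(14, 7, 9) = 7
Root (Alice): max(12, 6, 7) = 12
Alice picks the child with the highest value: B (value 12).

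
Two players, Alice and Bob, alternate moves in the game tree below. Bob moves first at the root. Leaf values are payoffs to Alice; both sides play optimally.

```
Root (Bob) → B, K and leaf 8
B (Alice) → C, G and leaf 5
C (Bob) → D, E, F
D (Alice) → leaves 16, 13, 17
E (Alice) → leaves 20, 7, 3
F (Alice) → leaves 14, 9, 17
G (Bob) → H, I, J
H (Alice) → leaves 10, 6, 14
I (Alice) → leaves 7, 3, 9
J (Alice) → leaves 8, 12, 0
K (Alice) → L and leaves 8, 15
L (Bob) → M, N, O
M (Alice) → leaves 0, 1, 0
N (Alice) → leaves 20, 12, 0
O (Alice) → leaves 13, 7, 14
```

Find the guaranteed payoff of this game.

8

D (Alice): max(16, 13, 17) = 17
E (Alice): max(20, 7, 3) = 20
F (Alice): max(14, 9, 17) = 17
C (Bob): min(17, 20, 17) = 17
H (Alice): max(10, 6, 14) = 14
I (Alice): max(7, 3, 9) = 9
J (Alice): max(8, 12, 0) = 12
G (Bob): min(14, 9, 12) = 9
B (Alice): max(17, 9, 5) = 17
M (Alice): max(0, 1, 0) = 1
N (Alice): max(20, 12, 0) = 20
O (Alice): max(13, 7, 14) = 14
L (Bob): min(1, 20, 14) = 1
K (Alice): max(1, 8, 15) = 15
Root (Bob): min(17, 15, 8) = 8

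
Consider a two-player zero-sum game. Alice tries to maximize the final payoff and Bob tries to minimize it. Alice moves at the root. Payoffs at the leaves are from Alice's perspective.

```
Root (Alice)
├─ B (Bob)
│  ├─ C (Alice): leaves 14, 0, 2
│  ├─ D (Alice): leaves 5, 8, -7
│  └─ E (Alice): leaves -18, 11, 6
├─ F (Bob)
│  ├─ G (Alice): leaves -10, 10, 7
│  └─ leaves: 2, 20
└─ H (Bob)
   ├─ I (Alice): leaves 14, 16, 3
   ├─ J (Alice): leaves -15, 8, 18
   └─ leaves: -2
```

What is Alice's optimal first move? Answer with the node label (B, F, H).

B

C (Alice): max(14, 0, 2) = 14
D (Alice): max(5, 8, -7) = 8
E (Alice): max(-18, 11, 6) = 11
B (Bob): min(14, 8, 11) = 8
G (Alice): max(-10, 10, 7) = 10
F (Bob): min(10, 2, 20) = 2
I (Alice): max(14, 16, 3) = 16
J (Alice): max(-15, 8, 18) = 18
H (Bob): min(16, 18, -2) = -2
Root (Alice): max(8, 2, -2) = 8
Alice picks the child with the highest value: B (value 8).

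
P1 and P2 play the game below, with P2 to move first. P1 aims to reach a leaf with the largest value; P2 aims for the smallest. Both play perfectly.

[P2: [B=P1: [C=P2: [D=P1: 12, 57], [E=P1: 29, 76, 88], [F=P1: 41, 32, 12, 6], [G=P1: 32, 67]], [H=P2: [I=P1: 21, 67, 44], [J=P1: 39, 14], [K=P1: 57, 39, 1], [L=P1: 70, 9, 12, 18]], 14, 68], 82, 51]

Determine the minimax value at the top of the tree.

51

D (P1): max(12, 57) = 57
E (P1): max(29, 76, 88) = 88
F (P1): max(41, 32, 12, 6) = 41
G (P1): max(32, 67) = 67
C (P2): min(57, 88, 41, 67) = 41
I (P1): max(21, 67, 44) = 67
J (P1): max(39, 14) = 39
K (P1): max(57, 39, 1) = 57
L (P1): max(70, 9, 12, 18) = 70
H (P2): min(67, 39, 57, 70) = 39
B (P1): max(41, 39, 14, 68) = 68
Root (P2): min(68, 82, 51) = 51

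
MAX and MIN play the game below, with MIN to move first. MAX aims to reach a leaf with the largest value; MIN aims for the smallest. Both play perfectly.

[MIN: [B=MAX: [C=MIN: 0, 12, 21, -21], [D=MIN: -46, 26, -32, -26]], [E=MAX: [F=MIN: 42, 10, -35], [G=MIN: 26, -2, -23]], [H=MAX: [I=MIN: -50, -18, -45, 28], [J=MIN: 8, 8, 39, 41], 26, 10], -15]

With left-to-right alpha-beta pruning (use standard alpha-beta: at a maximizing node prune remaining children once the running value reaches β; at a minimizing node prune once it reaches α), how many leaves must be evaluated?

20

C [α=-∞,β=+∞]: v=-21
D [α=-21,β=+∞]: v=-46 after child 1 ≤ α → α-cutoff, skip 3
B [α=-∞,β=+∞]: v=-21
F [α=-∞,β=-21]: v=-35
G [α=-35,β=-21]: v=-23
E [α=-∞,β=-21]: v=-23
I [α=-∞,β=-23]: v=-50
J [α=-50,β=-23]: v=8
H [α=-∞,β=-23]: v=8 after child 2 ≥ β → β-cutoff, skip 2
Root [α=-∞,β=+∞]: v=-23
Leaves evaluated: 20 of 25.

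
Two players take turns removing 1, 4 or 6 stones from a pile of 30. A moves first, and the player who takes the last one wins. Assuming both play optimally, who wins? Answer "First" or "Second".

Second

Mark each pile size as W (mover wins) or L (mover loses):
i:   0  1  2  3  4  5  6  7  8  9 10 11 12 13 14 15 16 17 18 19 20 21 22 23 24 25 26 27 28 29 30
     L  W  L  W  W  L  W  L  W  W  L  W  L  W  W  L  W  L  W  W  L  W  L  W  W  L  W  L  W  W  L
Position 30 is L, so the second player wins.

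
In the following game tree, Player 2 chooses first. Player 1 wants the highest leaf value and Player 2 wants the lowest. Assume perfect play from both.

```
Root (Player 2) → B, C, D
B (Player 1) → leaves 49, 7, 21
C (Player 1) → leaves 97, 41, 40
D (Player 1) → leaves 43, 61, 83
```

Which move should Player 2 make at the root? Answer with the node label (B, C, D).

B (Player 1): max(49, 7, 21) = 49
C (Player 1): max(97, 41, 40) = 97
D (Player 1): max(43, 61, 83) = 83
Root (Player 2): min(49, 97, 83) = 49
Player 2 picks the child with the lowest value: B (value 49).

B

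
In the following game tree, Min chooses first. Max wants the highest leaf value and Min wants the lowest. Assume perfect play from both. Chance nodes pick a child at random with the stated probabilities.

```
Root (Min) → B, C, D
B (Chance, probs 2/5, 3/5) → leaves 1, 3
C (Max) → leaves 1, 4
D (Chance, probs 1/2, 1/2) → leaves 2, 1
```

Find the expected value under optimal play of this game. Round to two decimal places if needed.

1.5

B (Chance): 2/5·1 + 3/5·3 = 2.2
C (Max): max(1, 4) = 4
D (Chance): 1/2·2 + 1/2·1 = 1.5
Root (Min): min(2.2, 4, 1.5) = 1.5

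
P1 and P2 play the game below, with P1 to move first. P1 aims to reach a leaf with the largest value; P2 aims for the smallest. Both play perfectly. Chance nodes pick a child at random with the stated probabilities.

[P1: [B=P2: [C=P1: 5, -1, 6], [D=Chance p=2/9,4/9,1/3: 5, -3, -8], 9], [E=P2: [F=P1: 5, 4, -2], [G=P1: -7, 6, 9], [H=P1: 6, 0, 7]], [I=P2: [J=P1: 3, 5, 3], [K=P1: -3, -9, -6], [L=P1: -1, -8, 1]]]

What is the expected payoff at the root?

C (P1): max(5, -1, 6) = 6
D (Chance): 2/9·5 + 4/9·-3 + 1/3·-8 = -2.89
B (P2): min(6, -2.89, 9) = -2.89
F (P1): max(5, 4, -2) = 5
G (P1): max(-7, 6, 9) = 9
H (P1): max(6, 0, 7) = 7
E (P2): min(5, 9, 7) = 5
J (P1): max(3, 5, 3) = 5
K (P1): max(-3, -9, -6) = -3
L (P1): max(-1, -8, 1) = 1
I (P2): min(5, -3, 1) = -3
Root (P1): max(-2.89, 5, -3) = 5

5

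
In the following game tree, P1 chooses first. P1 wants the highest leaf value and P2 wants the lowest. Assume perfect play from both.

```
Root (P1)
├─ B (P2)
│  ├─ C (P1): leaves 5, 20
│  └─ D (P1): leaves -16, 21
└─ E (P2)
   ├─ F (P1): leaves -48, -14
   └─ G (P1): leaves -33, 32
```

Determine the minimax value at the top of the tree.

20

C (P1): max(5, 20) = 20
D (P1): max(-16, 21) = 21
B (P2): min(20, 21) = 20
F (P1): max(-48, -14) = -14
G (P1): max(-33, 32) = 32
E (P2): min(-14, 32) = -14
Root (P1): max(20, -14) = 20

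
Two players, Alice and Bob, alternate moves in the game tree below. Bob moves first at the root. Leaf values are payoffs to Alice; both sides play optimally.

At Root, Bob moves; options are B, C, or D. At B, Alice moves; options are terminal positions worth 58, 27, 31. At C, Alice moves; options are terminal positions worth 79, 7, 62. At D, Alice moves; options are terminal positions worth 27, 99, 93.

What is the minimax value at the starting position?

58

B (Alice): max(58, 27, 31) = 58
C (Alice): max(79, 7, 62) = 79
D (Alice): max(27, 99, 93) = 99
Root (Bob): min(58, 79, 99) = 58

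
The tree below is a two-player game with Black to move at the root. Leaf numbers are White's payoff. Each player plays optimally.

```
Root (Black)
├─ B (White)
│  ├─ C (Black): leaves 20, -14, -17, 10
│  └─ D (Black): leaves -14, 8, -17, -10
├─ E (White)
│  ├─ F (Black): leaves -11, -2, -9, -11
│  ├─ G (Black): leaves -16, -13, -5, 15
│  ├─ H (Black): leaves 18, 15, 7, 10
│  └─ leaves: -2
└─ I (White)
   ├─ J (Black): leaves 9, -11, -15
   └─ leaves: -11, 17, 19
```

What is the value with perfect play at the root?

C (Black): min(20, -14, -17, 10) = -17
D (Black): min(-14, 8, -17, -10) = -17
B (White): max(-17, -17) = -17
F (Black): min(-11, -2, -9, -11) = -11
G (Black): min(-16, -13, -5, 15) = -16
H (Black): min(18, 15, 7, 10) = 7
E (White): max(-11, -16, 7, -2) = 7
J (Black): min(9, -11, -15) = -15
I (White): max(-15, -11, 17, 19) = 19
Root (Black): min(-17, 7, 19) = -17

-17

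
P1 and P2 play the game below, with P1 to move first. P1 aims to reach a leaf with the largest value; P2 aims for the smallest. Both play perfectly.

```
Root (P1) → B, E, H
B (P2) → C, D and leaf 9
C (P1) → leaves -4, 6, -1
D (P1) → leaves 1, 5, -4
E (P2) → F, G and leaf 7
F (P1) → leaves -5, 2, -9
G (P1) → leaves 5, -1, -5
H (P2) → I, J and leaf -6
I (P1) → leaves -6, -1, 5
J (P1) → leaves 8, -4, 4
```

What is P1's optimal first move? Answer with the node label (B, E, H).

B

C (P1): max(-4, 6, -1) = 6
D (P1): max(1, 5, -4) = 5
B (P2): min(6, 5, 9) = 5
F (P1): max(-5, 2, -9) = 2
G (P1): max(5, -1, -5) = 5
E (P2): min(2, 5, 7) = 2
I (P1): max(-6, -1, 5) = 5
J (P1): max(8, -4, 4) = 8
H (P2): min(5, 8, -6) = -6
Root (P1): max(5, 2, -6) = 5
P1 picks the child with the highest value: B (value 5).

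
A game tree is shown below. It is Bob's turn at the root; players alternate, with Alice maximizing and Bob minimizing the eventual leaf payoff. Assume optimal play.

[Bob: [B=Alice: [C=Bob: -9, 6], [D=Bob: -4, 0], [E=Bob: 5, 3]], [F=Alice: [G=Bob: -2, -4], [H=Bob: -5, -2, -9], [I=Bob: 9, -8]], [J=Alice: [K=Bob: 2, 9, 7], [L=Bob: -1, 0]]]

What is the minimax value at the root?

-4

C (Bob): min(-9, 6) = -9
D (Bob): min(-4, 0) = -4
E (Bob): min(5, 3) = 3
B (Alice): max(-9, -4, 3) = 3
G (Bob): min(-2, -4) = -4
H (Bob): min(-5, -2, -9) = -9
I (Bob): min(9, -8) = -8
F (Alice): max(-4, -9, -8) = -4
K (Bob): min(2, 9, 7) = 2
L (Bob): min(-1, 0) = -1
J (Alice): max(2, -1) = 2
Root (Bob): min(3, -4, 2) = -4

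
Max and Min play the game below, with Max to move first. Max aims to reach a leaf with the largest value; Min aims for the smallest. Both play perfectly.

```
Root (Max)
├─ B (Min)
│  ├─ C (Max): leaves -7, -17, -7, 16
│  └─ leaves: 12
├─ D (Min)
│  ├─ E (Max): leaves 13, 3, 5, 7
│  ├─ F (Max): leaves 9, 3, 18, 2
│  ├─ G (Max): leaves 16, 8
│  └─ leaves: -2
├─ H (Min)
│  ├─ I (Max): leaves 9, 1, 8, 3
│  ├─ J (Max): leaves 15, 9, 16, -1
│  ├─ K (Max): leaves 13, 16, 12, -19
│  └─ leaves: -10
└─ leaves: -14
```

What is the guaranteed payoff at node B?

12

C: max(-7, -17, -7, 16) = 16
B: min(16, 12) = 12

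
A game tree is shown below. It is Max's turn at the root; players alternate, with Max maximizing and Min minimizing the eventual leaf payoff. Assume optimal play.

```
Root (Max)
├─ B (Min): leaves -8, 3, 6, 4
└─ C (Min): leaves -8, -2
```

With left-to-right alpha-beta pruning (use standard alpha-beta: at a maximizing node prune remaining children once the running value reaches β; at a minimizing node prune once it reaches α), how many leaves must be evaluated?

5

B [α=-∞,β=+∞]: v=-8
C [α=-8,β=+∞]: v=-8 after child 1 ≤ α → α-cutoff, skip 1
Root [α=-∞,β=+∞]: v=-8
Leaves evaluated: 5 of 6.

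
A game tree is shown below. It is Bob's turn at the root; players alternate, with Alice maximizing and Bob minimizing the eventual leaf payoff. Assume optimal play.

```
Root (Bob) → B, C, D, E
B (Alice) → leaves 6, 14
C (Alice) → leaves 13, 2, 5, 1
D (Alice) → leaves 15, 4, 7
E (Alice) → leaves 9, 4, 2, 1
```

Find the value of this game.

B (Alice): max(6, 14) = 14
C (Alice): max(13, 2, 5, 1) = 13
D (Alice): max(15, 4, 7) = 15
E (Alice): max(9, 4, 2, 1) = 9
Root (Bob): min(14, 13, 15, 9) = 9

9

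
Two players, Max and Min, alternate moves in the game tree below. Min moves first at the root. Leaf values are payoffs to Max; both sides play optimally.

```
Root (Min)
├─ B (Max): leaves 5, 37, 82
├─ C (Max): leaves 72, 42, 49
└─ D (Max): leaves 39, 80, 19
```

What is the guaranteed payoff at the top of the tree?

B (Max): max(5, 37, 82) = 82
C (Max): max(72, 42, 49) = 72
D (Max): max(39, 80, 19) = 80
Root (Min): min(82, 72, 80) = 72

72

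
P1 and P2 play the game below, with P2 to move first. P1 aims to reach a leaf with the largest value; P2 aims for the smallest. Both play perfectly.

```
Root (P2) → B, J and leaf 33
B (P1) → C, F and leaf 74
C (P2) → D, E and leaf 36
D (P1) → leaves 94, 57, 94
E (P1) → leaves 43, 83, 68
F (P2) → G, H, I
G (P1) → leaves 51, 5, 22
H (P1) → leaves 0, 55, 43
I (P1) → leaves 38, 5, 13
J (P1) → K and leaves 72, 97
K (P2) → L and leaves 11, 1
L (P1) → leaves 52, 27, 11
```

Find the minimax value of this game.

D (P1): max(94, 57, 94) = 94
E (P1): max(43, 83, 68) = 83
C (P2): min(94, 83, 36) = 36
G (P1): max(51, 5, 22) = 51
H (P1): max(0, 55, 43) = 55
I (P1): max(38, 5, 13) = 38
F (P2): min(51, 55, 38) = 38
B (P1): max(36, 38, 74) = 74
L (P1): max(52, 27, 11) = 52
K (P2): min(52, 11, 1) = 1
J (P1): max(1, 72, 97) = 97
Root (P2): min(74, 97, 33) = 33

33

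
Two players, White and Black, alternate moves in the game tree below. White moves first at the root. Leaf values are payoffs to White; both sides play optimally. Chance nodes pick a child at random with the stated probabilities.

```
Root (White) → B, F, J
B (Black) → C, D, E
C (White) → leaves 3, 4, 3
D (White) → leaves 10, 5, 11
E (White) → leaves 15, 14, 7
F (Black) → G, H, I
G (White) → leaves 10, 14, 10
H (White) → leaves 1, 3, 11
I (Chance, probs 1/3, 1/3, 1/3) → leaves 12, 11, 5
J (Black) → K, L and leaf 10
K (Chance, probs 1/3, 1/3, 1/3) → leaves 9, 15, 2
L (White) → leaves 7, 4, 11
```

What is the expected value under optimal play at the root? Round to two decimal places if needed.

9.33

C (White): max(3, 4, 3) = 4
D (White): max(10, 5, 11) = 11
E (White): max(15, 14, 7) = 15
B (Black): min(4, 11, 15) = 4
G (White): max(10, 14, 10) = 14
H (White): max(1, 3, 11) = 11
I (Chance): 1/3·12 + 1/3·11 + 1/3·5 = 9.33
F (Black): min(14, 11, 9.33) = 9.33
K (Chance): 1/3·9 + 1/3·15 + 1/3·2 = 8.67
L (White): max(7, 4, 11) = 11
J (Black): min(8.67, 11, 10) = 8.67
Root (White): max(4, 9.33, 8.67) = 9.33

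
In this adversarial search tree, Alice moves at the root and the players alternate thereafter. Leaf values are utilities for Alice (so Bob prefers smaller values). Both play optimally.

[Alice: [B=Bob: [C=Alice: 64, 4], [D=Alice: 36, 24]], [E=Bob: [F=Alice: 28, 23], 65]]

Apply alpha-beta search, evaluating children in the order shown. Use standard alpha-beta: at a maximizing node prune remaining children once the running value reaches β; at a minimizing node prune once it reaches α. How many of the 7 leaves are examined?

6

C [α=-∞,β=+∞]: v=64
D [α=-∞,β=64]: v=36
B [α=-∞,β=+∞]: v=36
F [α=36,β=+∞]: v=28
E [α=36,β=+∞]: v=28 after child 1 ≤ α → α-cutoff, skip 1
Root [α=-∞,β=+∞]: v=36
Leaves evaluated: 6 of 7.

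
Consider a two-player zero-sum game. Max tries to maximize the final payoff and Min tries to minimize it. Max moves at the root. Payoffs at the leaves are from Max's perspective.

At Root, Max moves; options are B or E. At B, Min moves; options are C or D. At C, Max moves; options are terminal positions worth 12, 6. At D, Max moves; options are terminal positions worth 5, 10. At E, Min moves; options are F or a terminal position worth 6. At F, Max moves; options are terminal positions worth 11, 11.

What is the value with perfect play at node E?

6

F: max(11, 11) = 11
E: min(11, 6) = 6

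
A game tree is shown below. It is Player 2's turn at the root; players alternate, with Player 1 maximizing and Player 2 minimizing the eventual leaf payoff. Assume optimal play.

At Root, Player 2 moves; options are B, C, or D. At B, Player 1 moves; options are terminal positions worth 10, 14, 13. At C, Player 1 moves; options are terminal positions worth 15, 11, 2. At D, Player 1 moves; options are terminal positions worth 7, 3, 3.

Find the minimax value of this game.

7

B (Player 1): max(10, 14, 13) = 14
C (Player 1): max(15, 11, 2) = 15
D (Player 1): max(7, 3, 3) = 7
Root (Player 2): min(14, 15, 7) = 7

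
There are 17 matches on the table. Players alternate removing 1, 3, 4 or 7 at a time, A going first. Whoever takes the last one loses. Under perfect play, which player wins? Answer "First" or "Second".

Second

Mark each pile size as W (mover wins) or L (mover loses):
i:   0  1  2  3  4  5  6  7  8  9 10 11 12 13 14 15 16 17
     W  L  W  L  W  W  W  W  W  L  W  L  W  W  W  W  W  L
Position 17 is L, so the second player wins.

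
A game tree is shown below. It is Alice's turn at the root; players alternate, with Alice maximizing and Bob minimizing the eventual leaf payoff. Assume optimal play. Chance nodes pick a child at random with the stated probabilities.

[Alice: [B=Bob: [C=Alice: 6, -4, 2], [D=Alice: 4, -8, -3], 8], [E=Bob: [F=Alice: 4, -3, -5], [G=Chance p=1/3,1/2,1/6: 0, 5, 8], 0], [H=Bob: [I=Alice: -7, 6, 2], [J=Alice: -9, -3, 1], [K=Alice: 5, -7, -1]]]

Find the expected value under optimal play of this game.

C (Alice): max(6, -4, 2) = 6
D (Alice): max(4, -8, -3) = 4
B (Bob): min(6, 4, 8) = 4
F (Alice): max(4, -3, -5) = 4
G (Chance): 1/3·0 + 1/2·5 + 1/6·8 = 3.83
E (Bob): min(4, 3.83, 0) = 0
I (Alice): max(-7, 6, 2) = 6
J (Alice): max(-9, -3, 1) = 1
K (Alice): max(5, -7, -1) = 5
H (Bob): min(6, 1, 5) = 1
Root (Alice): max(4, 0, 1) = 4

4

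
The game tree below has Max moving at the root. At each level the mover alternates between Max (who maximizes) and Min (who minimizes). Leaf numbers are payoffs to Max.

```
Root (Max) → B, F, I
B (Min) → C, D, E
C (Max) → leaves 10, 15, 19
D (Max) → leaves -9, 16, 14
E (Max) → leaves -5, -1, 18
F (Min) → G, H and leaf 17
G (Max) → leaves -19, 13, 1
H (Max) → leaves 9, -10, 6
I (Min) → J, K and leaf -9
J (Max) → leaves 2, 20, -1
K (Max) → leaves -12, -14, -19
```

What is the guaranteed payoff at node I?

-12

J: max(2, 20, -1) = 20
K: max(-12, -14, -19) = -12
I: min(20, -12, -9) = -12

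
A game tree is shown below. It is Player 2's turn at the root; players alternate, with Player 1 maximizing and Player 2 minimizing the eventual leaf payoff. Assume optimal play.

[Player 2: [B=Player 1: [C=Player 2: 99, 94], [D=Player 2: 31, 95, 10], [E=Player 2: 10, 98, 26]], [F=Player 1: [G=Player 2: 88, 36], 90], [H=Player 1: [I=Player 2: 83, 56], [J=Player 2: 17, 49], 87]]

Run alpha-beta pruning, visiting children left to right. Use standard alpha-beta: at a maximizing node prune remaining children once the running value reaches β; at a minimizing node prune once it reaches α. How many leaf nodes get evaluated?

11

C [α=-∞,β=+∞]: v=94
D [α=94,β=+∞]: v=31 after child 1 ≤ α → α-cutoff, skip 2
E [α=94,β=+∞]: v=10 after child 1 ≤ α → α-cutoff, skip 2
B [α=-∞,β=+∞]: v=94
G [α=-∞,β=94]: v=36
F [α=-∞,β=94]: v=90
I [α=-∞,β=90]: v=56
J [α=56,β=90]: v=17 after child 1 ≤ α → α-cutoff, skip 1
H [α=-∞,β=90]: v=87
Root [α=-∞,β=+∞]: v=87
Leaves evaluated: 11 of 16.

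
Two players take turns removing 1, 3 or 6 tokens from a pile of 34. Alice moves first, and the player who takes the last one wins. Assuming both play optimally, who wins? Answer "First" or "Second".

First

Mark each pile size as W (mover wins) or L (mover loses):
i:   0  1  2  3  4  5  6  7  8  9 10 11 12 13 14 15 16 17 18 19 20 21 22 23 24 25 26 27 28 29 30 31 32 33 34
     L  W  L  W  L  W  W  W  W  L  W  L  W  L  W  W  W  W  L  W  L  W  L  W  W  W  W  L  W  L  W  L  W  W  W
Position 34 is W, so the first player wins.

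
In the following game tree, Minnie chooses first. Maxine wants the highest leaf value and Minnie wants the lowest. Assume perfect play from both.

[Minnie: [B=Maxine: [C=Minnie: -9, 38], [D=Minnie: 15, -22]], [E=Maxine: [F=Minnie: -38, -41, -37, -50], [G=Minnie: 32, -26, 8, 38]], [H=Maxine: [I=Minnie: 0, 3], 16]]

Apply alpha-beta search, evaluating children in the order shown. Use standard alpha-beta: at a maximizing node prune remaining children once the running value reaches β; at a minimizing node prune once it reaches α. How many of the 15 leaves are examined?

C [α=-∞,β=+∞]: v=-9
D [α=-9,β=+∞]: v=-22
B [α=-∞,β=+∞]: v=-9
F [α=-∞,β=-9]: v=-50
G [α=-50,β=-9]: v=-26
E [α=-∞,β=-9]: v=-26
I [α=-∞,β=-26]: v=0
H [α=-∞,β=-26]: v=0 after child 1 ≥ β → β-cutoff, skip 1
Root [α=-∞,β=+∞]: v=-26
Leaves evaluated: 14 of 15.

14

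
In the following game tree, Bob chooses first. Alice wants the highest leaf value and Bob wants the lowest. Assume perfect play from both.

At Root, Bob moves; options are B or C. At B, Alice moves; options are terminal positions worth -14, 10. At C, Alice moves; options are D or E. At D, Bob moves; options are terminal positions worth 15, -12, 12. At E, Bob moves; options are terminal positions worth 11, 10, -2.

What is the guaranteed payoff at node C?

D: min(15, -12, 12) = -12
E: min(11, 10, -2) = -2
C: max(-12, -2) = -2

-2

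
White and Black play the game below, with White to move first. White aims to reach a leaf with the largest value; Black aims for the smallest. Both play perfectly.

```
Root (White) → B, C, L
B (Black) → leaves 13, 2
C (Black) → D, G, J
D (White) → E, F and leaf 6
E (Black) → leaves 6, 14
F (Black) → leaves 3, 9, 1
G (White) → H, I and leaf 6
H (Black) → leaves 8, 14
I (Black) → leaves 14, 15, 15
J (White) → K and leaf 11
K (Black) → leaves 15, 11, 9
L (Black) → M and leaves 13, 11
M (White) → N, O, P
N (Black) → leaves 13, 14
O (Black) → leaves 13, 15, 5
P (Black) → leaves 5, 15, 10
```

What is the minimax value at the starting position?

B (Black): min(13, 2) = 2
E (Black): min(6, 14) = 6
F (Black): min(3, 9, 1) = 1
D (White): max(6, 1, 6) = 6
H (Black): min(8, 14) = 8
I (Black): min(14, 15, 15) = 14
G (White): max(8, 14, 6) = 14
K (Black): min(15, 11, 9) = 9
J (White): max(9, 11) = 11
C (Black): min(6, 14, 11) = 6
N (Black): min(13, 14) = 13
O (Black): min(13, 15, 5) = 5
P (Black): min(5, 15, 10) = 5
M (White): max(13, 5, 5) = 13
L (Black): min(13, 13, 11) = 11
Root (White): max(2, 6, 11) = 11

11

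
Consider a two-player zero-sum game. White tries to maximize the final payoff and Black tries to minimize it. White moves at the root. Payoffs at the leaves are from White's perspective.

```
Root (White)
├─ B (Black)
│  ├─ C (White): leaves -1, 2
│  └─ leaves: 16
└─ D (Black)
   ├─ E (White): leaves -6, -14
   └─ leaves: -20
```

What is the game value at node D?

-20

E: max(-6, -14) = -6
D: min(-6, -20) = -20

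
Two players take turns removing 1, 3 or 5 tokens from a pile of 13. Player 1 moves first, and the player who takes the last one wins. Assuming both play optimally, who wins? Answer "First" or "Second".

i:   0  1  2  3  4  5  6  7  8  9 10 11 12 13
     L  W  L  W  L  W  L  W  L  W  L  W  L  W
Position 13 is W, so the first player wins.

First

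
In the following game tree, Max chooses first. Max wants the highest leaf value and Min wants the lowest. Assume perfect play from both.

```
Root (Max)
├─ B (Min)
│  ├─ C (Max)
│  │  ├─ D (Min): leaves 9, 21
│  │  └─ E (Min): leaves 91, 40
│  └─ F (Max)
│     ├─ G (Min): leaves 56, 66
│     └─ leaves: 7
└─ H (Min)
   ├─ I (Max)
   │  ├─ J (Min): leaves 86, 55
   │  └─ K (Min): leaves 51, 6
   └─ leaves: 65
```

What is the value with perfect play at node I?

55

J: min(86, 55) = 55
K: min(51, 6) = 6
I: max(55, 6) = 55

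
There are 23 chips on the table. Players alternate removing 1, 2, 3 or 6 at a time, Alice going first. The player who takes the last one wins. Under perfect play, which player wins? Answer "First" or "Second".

Compute winning (W) and losing (L) positions by backward induction:
i:   0  1  2  3  4  5  6  7  8  9 10 11 12 13 14 15 16 17 18 19 20 21 22 23
     L  W  W  W  L  W  W  W  L  W  W  W  L  W  W  W  L  W  W  W  L  W  W  W
Position 23 is W, so the first player wins.

First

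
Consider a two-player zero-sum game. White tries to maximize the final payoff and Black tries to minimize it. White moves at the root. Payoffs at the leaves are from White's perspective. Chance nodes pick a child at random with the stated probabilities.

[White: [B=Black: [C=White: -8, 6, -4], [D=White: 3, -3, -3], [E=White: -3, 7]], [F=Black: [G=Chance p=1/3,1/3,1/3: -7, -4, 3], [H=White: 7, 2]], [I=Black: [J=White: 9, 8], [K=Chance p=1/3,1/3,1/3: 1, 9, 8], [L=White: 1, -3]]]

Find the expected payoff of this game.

3

C (White): max(-8, 6, -4) = 6
D (White): max(3, -3, -3) = 3
E (White): max(-3, 7) = 7
B (Black): min(6, 3, 7) = 3
G (Chance): 1/3·-7 + 1/3·-4 + 1/3·3 = -2.67
H (White): max(7, 2) = 7
F (Black): min(-2.67, 7) = -2.67
J (White): max(9, 8) = 9
K (Chance): 1/3·1 + 1/3·9 + 1/3·8 = 6
L (White): max(1, -3) = 1
I (Black): min(9, 6, 1) = 1
Root (White): max(3, -2.67, 1) = 3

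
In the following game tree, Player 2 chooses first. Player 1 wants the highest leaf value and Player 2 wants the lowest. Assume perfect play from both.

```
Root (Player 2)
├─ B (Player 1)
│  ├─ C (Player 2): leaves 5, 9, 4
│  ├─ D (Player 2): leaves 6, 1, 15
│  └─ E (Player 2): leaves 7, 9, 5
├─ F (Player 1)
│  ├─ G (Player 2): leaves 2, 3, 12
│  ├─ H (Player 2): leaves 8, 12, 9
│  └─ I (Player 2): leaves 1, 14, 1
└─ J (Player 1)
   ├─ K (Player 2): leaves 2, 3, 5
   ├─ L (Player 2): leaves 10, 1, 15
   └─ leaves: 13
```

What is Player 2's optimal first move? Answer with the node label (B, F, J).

B

C (Player 2): min(5, 9, 4) = 4
D (Player 2): min(6, 1, 15) = 1
E (Player 2): min(7, 9, 5) = 5
B (Player 1): max(4, 1, 5) = 5
G (Player 2): min(2, 3, 12) = 2
H (Player 2): min(8, 12, 9) = 8
I (Player 2): min(1, 14, 1) = 1
F (Player 1): max(2, 8, 1) = 8
K (Player 2): min(2, 3, 5) = 2
L (Player 2): min(10, 1, 15) = 1
J (Player 1): max(2, 1, 13) = 13
Root (Player 2): min(5, 8, 13) = 5
Player 2 picks the child with the lowest value: B (value 5).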